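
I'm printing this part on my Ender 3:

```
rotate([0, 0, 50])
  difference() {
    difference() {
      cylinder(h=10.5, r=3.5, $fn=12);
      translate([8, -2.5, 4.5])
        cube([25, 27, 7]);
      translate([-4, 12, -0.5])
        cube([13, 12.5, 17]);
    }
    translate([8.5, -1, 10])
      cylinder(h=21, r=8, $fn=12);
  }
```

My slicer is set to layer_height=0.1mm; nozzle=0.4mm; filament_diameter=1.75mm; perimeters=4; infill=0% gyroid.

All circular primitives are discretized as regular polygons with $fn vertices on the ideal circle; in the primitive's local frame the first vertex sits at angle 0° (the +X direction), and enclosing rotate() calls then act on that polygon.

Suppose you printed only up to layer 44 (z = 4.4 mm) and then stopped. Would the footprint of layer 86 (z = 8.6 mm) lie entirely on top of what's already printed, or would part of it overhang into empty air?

entirely on top

Compare the two slices. At z = 4.4: the cylinder: section is a regular 12-gon, circumradius r=3.5 (area = (12/2)·3.500²·sin(360°/12) = 36.75 mm²); the cube at (8, -2.5) is not intersected at this z (z outside [4.5, 11.5]); the cube at (-4, 12) (footprint 13×12.5) is included at this height (area 162.50 mm²); After the difference (first − rest): starting from the r=3.5 cylinder (36.75 mm²), the 13×12.5 cube at (-4, 12) misses the remaining region (no effect) — area = 36.75 mm²; the cylinder at (8.5, -1) is not intersected at this z (z outside [10, 31]); Subtracting the remaining from the first: none of the subtracted shapes is present at this height, so the result so far is unchanged — area = 36.75 mm²; (rotated 50° about Z; rotation is an isometry so areas/perimeters/island counts are preserved). At z = 8.6: the cylinder: section is a regular 12-gon, circumradius r=3.5 (area = (12/2)·3.500²·sin(360°/12) = 36.75 mm²); the 25×27 cube at (8, -2.5) contributes its full rectangle (area 675.00 mm²); the 13×12.5 cube at (-4, 12) contributes its full rectangle (area 162.50 mm²); Taking the first minus the rest: starting from the r=3.5 cylinder (36.75 mm²), the 25×27 cube at (8, -2.5) misses the remaining region (no effect); the 13×12.5 cube at (-4, 12) misses the remaining region (no effect) — area = 36.75 mm²; the cylinder at (8.5, -1) does not reach this height (z outside [10, 31]); Subtracting the remaining from the first: none of the subtracted shapes is present at this height, so the result so far is unchanged — area = 36.75 mm²; (rotated 50° about Z; rotation is an isometry so areas/perimeters/island counts are preserved). Checking containment: the cross-section at z = 8.6 is a subset of the cross-section at z = 4.4.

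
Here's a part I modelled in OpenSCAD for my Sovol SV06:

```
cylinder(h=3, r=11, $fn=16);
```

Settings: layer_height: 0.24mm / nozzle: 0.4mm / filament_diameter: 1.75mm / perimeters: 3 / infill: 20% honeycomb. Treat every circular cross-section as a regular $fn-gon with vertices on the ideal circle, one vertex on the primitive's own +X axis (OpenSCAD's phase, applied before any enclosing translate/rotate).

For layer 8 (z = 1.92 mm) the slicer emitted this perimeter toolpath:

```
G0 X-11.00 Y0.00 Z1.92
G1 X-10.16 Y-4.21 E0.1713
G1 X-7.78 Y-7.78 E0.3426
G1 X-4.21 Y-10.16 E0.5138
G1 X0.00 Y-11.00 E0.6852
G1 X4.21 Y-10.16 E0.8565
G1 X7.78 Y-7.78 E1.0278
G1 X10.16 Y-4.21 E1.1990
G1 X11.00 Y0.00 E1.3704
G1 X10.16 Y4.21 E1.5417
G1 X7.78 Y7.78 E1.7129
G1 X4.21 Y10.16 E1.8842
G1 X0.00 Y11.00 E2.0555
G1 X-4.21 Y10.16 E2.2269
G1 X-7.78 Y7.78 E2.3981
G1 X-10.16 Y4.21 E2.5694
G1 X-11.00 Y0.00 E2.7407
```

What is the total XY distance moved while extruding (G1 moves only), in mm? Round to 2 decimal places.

Sum the Euclidean lengths of each G1 segment: total = 68.67 mm.

68.67 mm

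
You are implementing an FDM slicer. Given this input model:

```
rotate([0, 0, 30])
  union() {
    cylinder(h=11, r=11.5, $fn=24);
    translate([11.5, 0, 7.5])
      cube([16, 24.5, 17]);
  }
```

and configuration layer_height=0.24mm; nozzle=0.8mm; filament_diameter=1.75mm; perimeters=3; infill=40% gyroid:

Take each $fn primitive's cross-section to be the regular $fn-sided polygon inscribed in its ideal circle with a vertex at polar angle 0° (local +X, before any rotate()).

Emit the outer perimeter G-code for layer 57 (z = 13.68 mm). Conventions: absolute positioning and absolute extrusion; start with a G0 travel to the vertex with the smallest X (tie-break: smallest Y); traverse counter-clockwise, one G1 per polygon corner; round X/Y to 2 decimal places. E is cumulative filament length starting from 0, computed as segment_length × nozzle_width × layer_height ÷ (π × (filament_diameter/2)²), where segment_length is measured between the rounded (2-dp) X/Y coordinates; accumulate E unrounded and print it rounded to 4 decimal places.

At z = 13.68 mm: the cylinder is absent (z outside [0, 11]); the cube at (11.5, 0) is present — its section is the full 16×24.5 rectangle; Merging all regions: only the 16×24.5 cube at (11.5, 0) is present, so the union is just that shape — 1 connected region; (rotated 30° about Z; rotation is an isometry so areas/perimeters/island counts are preserved). The outline is a single polygon with 4 vertices. Extrusion per mm of travel: 0.8 × 0.24 / (π × 0.875²) = 0.079824. Accumulating E over each segment gives final E = 6.4666.

G0 X-2.29 Y26.97 Z13.68
G1 X9.96 Y5.75 E1.9559
G1 X23.82 Y13.75 E3.2333
G1 X11.57 Y34.97 E5.1892
G1 X-2.29 Y26.97 E6.4666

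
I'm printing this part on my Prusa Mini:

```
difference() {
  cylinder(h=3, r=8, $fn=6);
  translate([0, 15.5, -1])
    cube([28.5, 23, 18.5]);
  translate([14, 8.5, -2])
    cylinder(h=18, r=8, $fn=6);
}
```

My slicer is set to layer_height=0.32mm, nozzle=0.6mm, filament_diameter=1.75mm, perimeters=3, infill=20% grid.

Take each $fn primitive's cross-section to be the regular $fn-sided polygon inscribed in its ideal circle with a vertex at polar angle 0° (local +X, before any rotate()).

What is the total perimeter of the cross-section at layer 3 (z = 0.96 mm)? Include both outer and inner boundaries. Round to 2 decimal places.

48.00 mm

At z = 0.96 mm: the cylinder: section is a regular 6-gon, circumradius r=8 (perimeter = 2·6·8.000·sin(180°/6) = 48.00 mm); the 28.5×23 cube at (0, 15.5) contributes its full rectangle (perimeter 103.00 mm); the r=8 cylinder at (14, 8.5) gives a regular 6-gon of circumradius 8 (constant along its height) (perimeter = 2·6·8.000·sin(180°/6) = 48.00 mm); Taking the first minus the rest: starting from the r=8 cylinder, the 28.5×23 cube at (0, 15.5) misses the remaining region (no effect); the r=8 cylinder at (14, 8.5) misses the remaining region (no effect) — boundary = 48.00 mm. Overall, the cross-section is a single solid region. Total boundary length (outer) = 48.00 mm.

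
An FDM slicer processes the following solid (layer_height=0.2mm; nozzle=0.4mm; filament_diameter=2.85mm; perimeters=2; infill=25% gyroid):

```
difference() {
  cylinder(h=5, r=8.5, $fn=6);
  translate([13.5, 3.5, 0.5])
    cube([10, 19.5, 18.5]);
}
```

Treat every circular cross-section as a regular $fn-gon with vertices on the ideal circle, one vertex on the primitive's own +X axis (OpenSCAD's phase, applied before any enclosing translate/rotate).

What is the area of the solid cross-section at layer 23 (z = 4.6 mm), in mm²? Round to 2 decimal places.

187.71 mm²

At z = 4.6 mm: the r=8.5 cylinder gives a regular 6-gon of circumradius 8.5 (constant along its height) (area = (6/2)·8.500²·sin(360°/6) = 187.71 mm²); the cube at (13.5, 3.5) (footprint 10×19.5) is included at this height (area 195.00 mm²); Taking the first minus the rest: starting from the r=8.5 cylinder (187.71 mm²), the 10×19.5 cube at (13.5, 3.5) misses the remaining region (no effect) — area = 187.71 mm². Overall, the cross-section is a single solid region. Net area = 187.71 mm².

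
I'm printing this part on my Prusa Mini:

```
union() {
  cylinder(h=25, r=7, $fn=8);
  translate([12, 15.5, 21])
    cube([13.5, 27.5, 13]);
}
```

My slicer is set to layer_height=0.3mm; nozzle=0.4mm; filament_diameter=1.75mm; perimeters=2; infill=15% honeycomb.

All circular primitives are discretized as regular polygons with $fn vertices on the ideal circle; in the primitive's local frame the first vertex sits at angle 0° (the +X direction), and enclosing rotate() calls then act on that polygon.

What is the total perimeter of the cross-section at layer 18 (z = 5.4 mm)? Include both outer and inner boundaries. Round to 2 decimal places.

42.86 mm

At z = 5.4 mm: the cylinder: section is a regular 8-gon, circumradius r=7 (perimeter = 2·8·7.000·sin(180°/8) = 42.86 mm); the cube at (12, 15.5) is absent (z outside [21, 34]); Merging all regions: only the r=7 cylinder is present, so the union is just that shape — boundary = 42.86 mm. Overall, the cross-section is a single solid region. Total boundary length (outer) = 42.86 mm.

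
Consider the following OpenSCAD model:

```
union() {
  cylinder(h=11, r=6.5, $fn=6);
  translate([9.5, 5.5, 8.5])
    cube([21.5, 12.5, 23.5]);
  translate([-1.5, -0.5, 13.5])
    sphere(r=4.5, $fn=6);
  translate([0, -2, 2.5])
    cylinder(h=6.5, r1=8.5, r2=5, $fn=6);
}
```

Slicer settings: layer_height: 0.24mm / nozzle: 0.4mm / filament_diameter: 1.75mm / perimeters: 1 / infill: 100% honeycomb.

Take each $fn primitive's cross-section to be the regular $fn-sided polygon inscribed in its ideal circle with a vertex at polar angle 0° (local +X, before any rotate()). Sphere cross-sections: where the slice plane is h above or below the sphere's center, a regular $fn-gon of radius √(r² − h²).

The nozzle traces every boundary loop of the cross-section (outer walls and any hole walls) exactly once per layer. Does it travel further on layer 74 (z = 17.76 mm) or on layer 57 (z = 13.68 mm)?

Layer 74 (z = 17.76): the cylinder is absent (z outside [0, 11]); the cube at (9.5, 5.5) (footprint 21.5×12.5) is included at this height (perimeter 68.00 mm); the r=4.5 sphere at (-1.5, -0.5) contributes a regular 6-gon of circumradius √(4.5²−4.26²) = 1.450 (perimeter = 2·6·1.450·sin(180°/6) = 8.70 mm); the cone at (0, -2) does not reach this height (z outside [2.5, 9]); Taking the union: the 2 present regions are separate (no shared area or edge), so areas and boundary lengths simply add and each stays a separate island — boundary = 76.70 mm. So its perimeter = 76.70 mm. Layer 57 (z = 13.68): the cylinder does not reach this height (z outside [0, 11]); the cube at (9.5, 5.5) is present — its section is the full 21.5×12.5 rectangle (perimeter 68.00 mm); the r=4.5 sphere at (-1.5, -0.5) contributes a regular 6-gon of circumradius √(4.5²−0.18²) = 4.496 (perimeter = 2·6·4.496·sin(180°/6) = 26.98 mm); the cone at (0, -2) does not reach this height (z outside [2.5, 9]); Combining (union): the 2 present regions are separate (no shared area or edge), so areas and boundary lengths simply add and each stays a separate island — boundary = 94.98 mm. So its perimeter = 94.98 mm. Layer 57 is larger (94.98 vs 76.70 mm).

layer 57 (z = 13.68 mm)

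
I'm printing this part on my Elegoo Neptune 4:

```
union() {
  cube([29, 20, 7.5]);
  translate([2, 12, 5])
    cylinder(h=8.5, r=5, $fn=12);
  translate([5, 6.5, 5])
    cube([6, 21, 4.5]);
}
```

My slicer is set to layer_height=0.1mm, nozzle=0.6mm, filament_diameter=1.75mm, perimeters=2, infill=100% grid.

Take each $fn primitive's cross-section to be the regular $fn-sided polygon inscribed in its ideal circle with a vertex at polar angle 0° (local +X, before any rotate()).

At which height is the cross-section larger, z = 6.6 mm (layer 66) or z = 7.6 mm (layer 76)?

layer 66 (z = 6.6 mm)

Layer 66 (z = 6.6): the cube is present — its section is the full 29×20 rectangle (area 580.00 mm²); the r=5 cylinder at (2, 12) gives a regular 12-gon of circumradius 5 (constant along its height) (area = (12/2)·5.000²·sin(360°/12) = 75.00 mm²); the 6×21 cube at (5, 6.5) contributes its full rectangle (area 126.00 mm²); Taking the union: the regions partially overlap — summed areas 781.00 mm² minus the doubly-counted overlap 137.43 mm² gives 643.57 mm² — area = 643.57 mm². So its area = 643.57 mm². Layer 76 (z = 7.6): the cube is not intersected at this z (z outside [0, 7.5]); the cylinder at (2, 12): section is a regular 12-gon, circumradius r=5 (area = (12/2)·5.000²·sin(360°/12) = 75.00 mm²); the 6×21 cube at (5, 6.5) contributes its full rectangle (area 126.00 mm²); Combining (union): the regions partially overlap — summed areas 201.00 mm² minus the doubly-counted overlap 10.09 mm² gives 190.91 mm² — area = 190.91 mm². So its area = 190.91 mm². Layer 66 is larger (643.57 vs 190.91 mm²).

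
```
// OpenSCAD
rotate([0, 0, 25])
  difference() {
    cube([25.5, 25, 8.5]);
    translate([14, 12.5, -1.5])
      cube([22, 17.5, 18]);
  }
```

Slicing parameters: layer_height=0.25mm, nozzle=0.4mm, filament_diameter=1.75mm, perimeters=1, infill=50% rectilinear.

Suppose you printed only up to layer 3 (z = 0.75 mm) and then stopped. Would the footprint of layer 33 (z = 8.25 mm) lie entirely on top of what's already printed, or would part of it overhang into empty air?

Compare the two slices. At z = 0.75: the 25.5×25 cube contributes its full rectangle (area 637.50 mm²); the 22×17.5 cube at (14, 12.5) contributes its full rectangle (area 385.00 mm²); Subtracting the remaining from the first: starting from the 25.5×25 cube (637.50 mm²), the 22×17.5 cube at (14, 12.5) partially overlaps it — only the 143.75 mm² overlap (of its 385.00 mm²) is removed, clipping the outline — area = 493.75 mm²; (rotated 25° about Z; rotation is an isometry so areas/perimeters/island counts are preserved). At z = 8.25: the cube is present — its section is the full 25.5×25 rectangle (area 637.50 mm²); the cube at (14, 12.5) (footprint 22×17.5) is included at this height (area 385.00 mm²); Subtracting the remaining from the first: starting from the 25.5×25 cube (637.50 mm²), the 22×17.5 cube at (14, 12.5) partially overlaps it — only the 143.75 mm² overlap (of its 385.00 mm²) is removed, clipping the outline — area = 493.75 mm²; (rotated 25° about Z; rotation is an isometry so areas/perimeters/island counts are preserved). Checking containment: the cross-section at z = 8.25 is a subset of the cross-section at z = 0.75.

entirely on top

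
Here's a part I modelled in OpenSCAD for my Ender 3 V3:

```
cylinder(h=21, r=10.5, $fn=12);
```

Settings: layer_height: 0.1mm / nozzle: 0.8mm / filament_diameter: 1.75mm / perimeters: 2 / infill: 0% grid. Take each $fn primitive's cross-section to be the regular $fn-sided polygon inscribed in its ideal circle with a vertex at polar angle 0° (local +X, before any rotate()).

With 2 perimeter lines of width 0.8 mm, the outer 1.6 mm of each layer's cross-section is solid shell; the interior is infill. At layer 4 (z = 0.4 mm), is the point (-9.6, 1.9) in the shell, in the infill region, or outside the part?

shell

At z = 0.4 mm: the r=10.5 cylinder gives a regular 12-gon of circumradius 10.5 (constant along its height). Overall, the cross-section is a single solid region. The nearest boundary edge runs (-9.09, 5.25)→(-10.50, 0.00); distance from the point to it = 0.38 mm. The point is inside the cross-section, 0.38 mm from the nearest boundary — within the 1.6 mm shell band (2 × 0.8).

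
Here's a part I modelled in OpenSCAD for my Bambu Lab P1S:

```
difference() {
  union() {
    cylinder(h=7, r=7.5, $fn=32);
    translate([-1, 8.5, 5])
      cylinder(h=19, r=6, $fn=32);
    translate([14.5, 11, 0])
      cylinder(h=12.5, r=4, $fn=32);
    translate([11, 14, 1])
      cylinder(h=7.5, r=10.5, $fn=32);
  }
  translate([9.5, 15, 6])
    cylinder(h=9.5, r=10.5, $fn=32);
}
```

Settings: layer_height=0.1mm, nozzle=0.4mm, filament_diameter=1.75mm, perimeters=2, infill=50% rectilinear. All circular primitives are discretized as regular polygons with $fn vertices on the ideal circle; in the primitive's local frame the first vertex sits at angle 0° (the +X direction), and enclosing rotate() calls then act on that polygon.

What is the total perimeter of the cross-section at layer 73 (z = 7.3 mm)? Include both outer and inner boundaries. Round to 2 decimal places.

At z = 7.3 mm: the cylinder is absent (z outside [0, 7]); the r=6 cylinder at (-1, 8.5) contributes a regular 32-gon of circumradius 6 (perimeter = 2·32·6.000·sin(180°/32) = 37.64 mm); the r=4 cylinder at (14.5, 11) contributes a regular 32-gon of circumradius 4 (perimeter = 2·32·4.000·sin(180°/32) = 25.09 mm); the r=10.5 cylinder at (11, 14) gives a regular 32-gon of circumradius 10.5 (constant along its height) (perimeter = 2·32·10.500·sin(180°/32) = 65.87 mm); Merging all regions: the regions partially overlap (shared area 70.57 mm²), so the edge portions inside another operand are dropped and the merged outline is re-measured after clipping — boundary = 83.40 mm; the r=10.5 cylinder at (9.5, 15) gives a regular 32-gon of circumradius 10.5 (constant along its height) (perimeter = 2·32·10.500·sin(180°/32) = 65.87 mm); After the difference (first − rest): starting from the result so far, the r=10.5 cylinder at (9.5, 15) partially overlaps it — only the 314.68 mm² overlap (of its 344.14 mm²) is removed, clipping the outline — boundary = 102.03 mm. Overall, the cross-section has 2 separate islands. Total boundary length (outer) = 102.03 mm.

102.03 mm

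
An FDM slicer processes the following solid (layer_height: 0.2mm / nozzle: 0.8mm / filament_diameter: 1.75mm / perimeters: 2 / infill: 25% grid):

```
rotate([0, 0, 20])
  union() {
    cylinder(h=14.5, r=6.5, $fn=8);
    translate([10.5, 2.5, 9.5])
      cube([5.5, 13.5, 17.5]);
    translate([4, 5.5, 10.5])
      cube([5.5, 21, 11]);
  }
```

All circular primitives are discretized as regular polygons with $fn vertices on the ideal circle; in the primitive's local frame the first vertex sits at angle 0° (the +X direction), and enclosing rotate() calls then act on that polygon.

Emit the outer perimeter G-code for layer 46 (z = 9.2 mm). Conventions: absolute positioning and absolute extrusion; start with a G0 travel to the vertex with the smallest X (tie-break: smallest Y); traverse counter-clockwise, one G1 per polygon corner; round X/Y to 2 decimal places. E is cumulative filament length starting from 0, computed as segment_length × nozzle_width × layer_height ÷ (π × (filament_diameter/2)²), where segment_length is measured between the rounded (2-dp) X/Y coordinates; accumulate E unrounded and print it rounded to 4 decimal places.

At z = 9.2 mm: the cylinder: section is a regular 8-gon, circumradius r=6.5; the cube at (10.5, 2.5) is absent (z outside [9.5, 27]); the cube at (4, 5.5) is not intersected at this z (z outside [10.5, 21.5]); Combining (union): only the r=6.5 cylinder is present, so the union is just that shape — 1 connected region; (whole slice rotated 20° about Z — lengths, areas and connectivity unchanged). The outline is a single polygon with 8 vertices. Extrusion per mm of travel: 0.8 × 0.2 / (π × 0.875²) = 0.066520. Accumulating E over each segment gives final E = 2.6477.

G0 X-6.11 Y-2.22 Z9.20
G1 X-2.75 Y-5.89 E0.3310
G1 X2.22 Y-6.11 E0.6619
G1 X5.89 Y-2.75 E0.9929
G1 X6.11 Y2.22 E1.3238
G1 X2.75 Y5.89 E1.6548
G1 X-2.22 Y6.11 E1.9858
G1 X-5.89 Y2.75 E2.3168
G1 X-6.11 Y-2.22 E2.6477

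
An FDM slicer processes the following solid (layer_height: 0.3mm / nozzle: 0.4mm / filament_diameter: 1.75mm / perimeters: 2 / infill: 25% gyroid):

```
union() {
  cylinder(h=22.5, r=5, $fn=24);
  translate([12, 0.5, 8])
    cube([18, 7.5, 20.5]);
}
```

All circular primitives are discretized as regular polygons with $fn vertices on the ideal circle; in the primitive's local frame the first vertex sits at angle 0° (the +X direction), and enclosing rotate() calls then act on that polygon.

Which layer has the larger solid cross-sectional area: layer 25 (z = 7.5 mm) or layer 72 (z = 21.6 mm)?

layer 72 (z = 21.6 mm)

Layer 25 (z = 7.5): the r=5 cylinder gives a regular 24-gon of circumradius 5 (constant along its height) (area = (24/2)·5.000²·sin(360°/24) = 77.65 mm²); the cube at (12, 0.5) is absent (z outside [8, 28.5]); Merging all regions: only the r=5 cylinder is present, so the union is just that shape — area = 77.65 mm². So its area = 77.65 mm². Layer 72 (z = 21.6): the cylinder: section is a regular 24-gon, circumradius r=5 (area = (24/2)·5.000²·sin(360°/24) = 77.65 mm²); the cube at (12, 0.5) (footprint 18×7.5) is included at this height (area 135.00 mm²); Combining (union): the 2 present regions are separate (no shared area or edge), so areas and boundary lengths simply add and each stays a separate island — area = 212.65 mm². So its area = 212.65 mm². Layer 72 is larger (212.65 vs 77.65 mm²).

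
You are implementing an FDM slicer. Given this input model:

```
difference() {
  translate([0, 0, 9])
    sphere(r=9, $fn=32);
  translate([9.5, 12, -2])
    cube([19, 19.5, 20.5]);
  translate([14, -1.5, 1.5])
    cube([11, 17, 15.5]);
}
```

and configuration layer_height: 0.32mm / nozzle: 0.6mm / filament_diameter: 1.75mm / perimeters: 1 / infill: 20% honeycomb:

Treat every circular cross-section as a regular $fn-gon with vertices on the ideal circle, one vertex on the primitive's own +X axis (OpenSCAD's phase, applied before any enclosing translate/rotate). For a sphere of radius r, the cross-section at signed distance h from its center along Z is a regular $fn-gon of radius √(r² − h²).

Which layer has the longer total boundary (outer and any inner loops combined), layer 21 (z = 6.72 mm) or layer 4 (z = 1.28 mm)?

layer 21 (z = 6.72 mm)

Layer 21 (z = 6.72): the r=9 sphere contributes a regular 32-gon of circumradius √(9²−2.28²) = 8.706 (perimeter = 2·32·8.706·sin(180°/32) = 54.62 mm); the 19×19.5 cube at (9.5, 12) contributes its full rectangle (perimeter 77.00 mm); the cube at (14, -1.5) is present — its section is the full 11×17 rectangle (perimeter 56.00 mm); Taking the first minus the rest: starting from the r=9 sphere, the 19×19.5 cube at (9.5, 12) misses the remaining region (no effect); the 11×17 cube at (14, -1.5) misses the remaining region (no effect) — boundary = 54.62 mm. So its perimeter = 54.62 mm. Layer 4 (z = 1.28): the sphere: section is a regular 32-gon, circumradius = √(r²−h²) = √(9²−7.72²) = 4.626 (perimeter = 2·32·4.626·sin(180°/32) = 29.02 mm); the 19×19.5 cube at (9.5, 12) contributes its full rectangle (perimeter 77.00 mm); the cube at (14, -1.5) is absent (z outside [1.5, 17]); After the difference (first − rest): starting from the r=9 sphere, the 19×19.5 cube at (9.5, 12) misses the remaining region (no effect) — boundary = 29.02 mm. So its perimeter = 29.02 mm. Layer 21 is larger (54.62 vs 29.02 mm).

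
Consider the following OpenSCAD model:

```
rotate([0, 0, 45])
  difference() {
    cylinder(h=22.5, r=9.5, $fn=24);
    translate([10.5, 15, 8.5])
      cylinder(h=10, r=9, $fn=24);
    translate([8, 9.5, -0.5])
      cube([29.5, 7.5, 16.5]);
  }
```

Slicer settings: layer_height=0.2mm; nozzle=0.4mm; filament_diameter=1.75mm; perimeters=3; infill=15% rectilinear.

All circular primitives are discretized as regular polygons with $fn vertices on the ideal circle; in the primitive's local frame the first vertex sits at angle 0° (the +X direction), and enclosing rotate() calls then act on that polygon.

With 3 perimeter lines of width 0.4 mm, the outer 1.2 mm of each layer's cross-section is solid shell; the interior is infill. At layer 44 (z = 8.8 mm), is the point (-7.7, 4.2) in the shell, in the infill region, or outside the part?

shell

At z = 8.8 mm: the r=9.5 cylinder contributes a regular 24-gon of circumradius 9.5; the r=9 cylinder at (10.5, 15) gives a regular 24-gon of circumradius 9 (constant along its height); the cube at (8, 9.5) is present — its section is the full 29.5×7.5 rectangle; Taking the first minus the rest: starting from the r=9.5 cylinder, the r=9 cylinder at (10.5, 15) partially overlaps it — only the 0.09 mm² overlap (of its 251.57 mm²) is removed, clipping the outline; the 29.5×7.5 cube at (8, 9.5) misses the remaining region (no effect) — 1 connected region; (rotated 45° about Z; rotation is an isometry so areas/perimeters/island counts are preserved). Overall, the cross-section is a single solid region. Undo the 45° rotation: the query point maps to (-2.475, 8.415) in the un-rotated model frame. The nearest boundary edge runs (-4.75, 8.23)→(-2.46, 9.18); distance from the point to it = 0.70 mm. The point is inside the cross-section, 0.70 mm from the nearest boundary — within the 1.2 mm shell band (3 × 0.4).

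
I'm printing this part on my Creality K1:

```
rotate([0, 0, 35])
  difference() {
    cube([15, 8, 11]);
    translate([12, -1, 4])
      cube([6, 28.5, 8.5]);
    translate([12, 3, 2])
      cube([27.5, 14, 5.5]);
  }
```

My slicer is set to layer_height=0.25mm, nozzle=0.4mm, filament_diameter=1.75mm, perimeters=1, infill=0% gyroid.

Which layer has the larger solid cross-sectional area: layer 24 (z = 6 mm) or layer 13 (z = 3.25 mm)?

layer 13 (z = 3.25 mm)

Layer 24 (z = 6): the 15×8 cube contributes its full rectangle (area 120.00 mm²); the 6×28.5 cube at (12, -1) contributes its full rectangle (area 171.00 mm²); the cube at (12, 3) (footprint 27.5×14) is included at this height (area 385.00 mm²); After the difference (first − rest): starting from the 15×8 cube (120.00 mm²), the 6×28.5 cube at (12, -1) partially overlaps it — only the 24.00 mm² overlap (of its 171.00 mm²) is removed, clipping the outline; the 27.5×14 cube at (12, 3) misses the remaining region (no effect) — area = 96.00 mm²; (whole slice rotated 35° about Z — lengths, areas and connectivity unchanged). So its area = 96.00 mm². Layer 13 (z = 3.25): the 15×8 cube contributes its full rectangle (area 120.00 mm²); the cube at (12, -1) is absent (z outside [4, 12.5]); the cube at (12, 3) is present — its section is the full 27.5×14 rectangle (area 385.00 mm²); After the difference (first − rest): starting from the 15×8 cube (120.00 mm²), the 27.5×14 cube at (12, 3) partially overlaps it — only the 15.00 mm² overlap (of its 385.00 mm²) is removed, clipping the outline — area = 105.00 mm²; (rotated 35° about Z; rotation is an isometry so areas/perimeters/island counts are preserved). So its area = 105.00 mm². Layer 13 is larger (105.00 vs 96.00 mm²).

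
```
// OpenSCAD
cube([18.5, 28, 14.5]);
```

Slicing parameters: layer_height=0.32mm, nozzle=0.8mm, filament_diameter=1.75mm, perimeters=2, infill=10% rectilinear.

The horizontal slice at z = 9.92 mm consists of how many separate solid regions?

1

At z = 9.92 mm: the cube (footprint 18.5×28) is included at this height. The result has 1 disconnected region.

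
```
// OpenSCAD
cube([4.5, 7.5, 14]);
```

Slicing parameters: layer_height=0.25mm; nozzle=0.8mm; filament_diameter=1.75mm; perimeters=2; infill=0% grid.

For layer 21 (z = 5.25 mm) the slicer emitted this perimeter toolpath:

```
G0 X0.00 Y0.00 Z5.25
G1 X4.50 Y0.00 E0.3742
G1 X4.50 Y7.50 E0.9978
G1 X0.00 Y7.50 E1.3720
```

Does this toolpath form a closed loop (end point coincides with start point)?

no

Start point (G0): (0.00, 0.00). End point (last G1): the path does not return to the start — open.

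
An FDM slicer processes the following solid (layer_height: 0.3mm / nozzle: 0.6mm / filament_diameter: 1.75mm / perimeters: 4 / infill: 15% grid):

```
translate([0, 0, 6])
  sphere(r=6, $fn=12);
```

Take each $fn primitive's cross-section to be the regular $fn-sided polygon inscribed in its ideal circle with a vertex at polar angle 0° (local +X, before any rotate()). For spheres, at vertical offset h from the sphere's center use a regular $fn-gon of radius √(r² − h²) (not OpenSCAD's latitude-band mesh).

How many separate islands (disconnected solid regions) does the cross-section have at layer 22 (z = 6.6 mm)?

1

At z = 6.6 mm: the sphere: section is a regular 12-gon, circumradius = √(r²−h²) = √(6²−0.6²) = 5.970. Overall, the cross-section is a single solid region. Island count = 1.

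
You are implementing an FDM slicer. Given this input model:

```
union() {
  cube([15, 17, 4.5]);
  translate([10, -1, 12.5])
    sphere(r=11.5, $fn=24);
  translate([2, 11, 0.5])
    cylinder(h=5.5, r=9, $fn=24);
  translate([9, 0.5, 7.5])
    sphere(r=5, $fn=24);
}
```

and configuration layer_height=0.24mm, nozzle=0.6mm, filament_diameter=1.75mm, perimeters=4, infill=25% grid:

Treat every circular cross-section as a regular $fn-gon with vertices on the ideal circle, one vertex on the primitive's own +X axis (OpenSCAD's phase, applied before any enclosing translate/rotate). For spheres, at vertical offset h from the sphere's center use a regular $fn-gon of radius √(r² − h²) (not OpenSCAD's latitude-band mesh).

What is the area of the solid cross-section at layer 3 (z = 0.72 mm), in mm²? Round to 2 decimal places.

At z = 0.72 mm: the cube is present — its section is the full 15×17 rectangle (area 255.00 mm²); the sphere at (10, -1) is not intersected at this z (|z−center|=11.780 > r=11.5); the cylinder at (2, 11): section is a regular 24-gon, circumradius r=9 (area = (24/2)·9.000²·sin(360°/24) = 251.57 mm²); the sphere at (9, 0.5) is not intersected at this z (|z−center|=6.780 > r=5); Combining (union): the regions partially overlap — summed areas 506.57 mm² minus the doubly-counted overlap 141.96 mm² gives 364.61 mm² — area = 364.61 mm². Overall, the cross-section is a single solid region. Net area = 364.61 mm².

364.61 mm²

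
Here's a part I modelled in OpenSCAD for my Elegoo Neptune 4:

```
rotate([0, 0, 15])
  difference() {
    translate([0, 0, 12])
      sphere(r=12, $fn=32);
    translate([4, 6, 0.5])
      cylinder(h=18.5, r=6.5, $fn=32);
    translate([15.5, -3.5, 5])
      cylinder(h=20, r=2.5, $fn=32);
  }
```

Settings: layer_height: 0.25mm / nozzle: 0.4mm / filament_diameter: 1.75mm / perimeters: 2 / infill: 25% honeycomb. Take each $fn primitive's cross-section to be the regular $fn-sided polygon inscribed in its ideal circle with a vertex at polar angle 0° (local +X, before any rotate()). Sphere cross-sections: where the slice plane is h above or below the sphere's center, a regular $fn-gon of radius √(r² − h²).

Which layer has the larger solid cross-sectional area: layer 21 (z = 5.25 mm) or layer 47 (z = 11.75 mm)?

Layer 21 (z = 5.25): the r=12 sphere slices to a regular 32-gon of circumradius 9.922 (√(r²−h²) with h=6.75 from center) (area = (32/2)·9.922²·sin(360°/32) = 307.27 mm²); the r=6.5 cylinder at (4, 6) gives a regular 32-gon of circumradius 6.5 (constant along its height) (area = (32/2)·6.500²·sin(360°/32) = 131.88 mm²); the cylinder at (15.5, -3.5): section is a regular 32-gon, circumradius r=2.5 (area = (32/2)·2.500²·sin(360°/32) = 19.51 mm²); Subtracting the remaining from the first: starting from the r=12 sphere (307.27 mm²), the r=6.5 cylinder at (4, 6) partially overlaps it — only the 90.77 mm² overlap (of its 131.88 mm²) is removed, clipping the outline; the r=2.5 cylinder at (15.5, -3.5) misses the remaining region (no effect) — area = 216.49 mm²; (rotated 15° about Z; rotation is an isometry so areas/perimeters/island counts are preserved). So its area = 216.49 mm². Layer 47 (z = 11.75): the r=12 sphere contributes a regular 32-gon of circumradius √(12²−0.25²) = 11.997 (area = (32/2)·11.997²·sin(360°/32) = 449.29 mm²); the r=6.5 cylinder at (4, 6) contributes a regular 32-gon of circumradius 6.5 (area = (32/2)·6.500²·sin(360°/32) = 131.88 mm²); the r=2.5 cylinder at (15.5, -3.5) gives a regular 32-gon of circumradius 2.5 (constant along its height) (area = (32/2)·2.500²·sin(360°/32) = 19.51 mm²); After the difference (first − rest): starting from the r=12 sphere (449.29 mm²), the r=6.5 cylinder at (4, 6) partially overlaps it — only the 117.91 mm² overlap (of its 131.88 mm²) is removed, clipping the outline; the r=2.5 cylinder at (15.5, -3.5) misses the remaining region (no effect) — area = 331.38 mm²; (whole slice rotated 15° about Z — lengths, areas and connectivity unchanged). So its area = 331.38 mm². Layer 47 is larger (331.38 vs 216.49 mm²).

layer 47 (z = 11.75 mm)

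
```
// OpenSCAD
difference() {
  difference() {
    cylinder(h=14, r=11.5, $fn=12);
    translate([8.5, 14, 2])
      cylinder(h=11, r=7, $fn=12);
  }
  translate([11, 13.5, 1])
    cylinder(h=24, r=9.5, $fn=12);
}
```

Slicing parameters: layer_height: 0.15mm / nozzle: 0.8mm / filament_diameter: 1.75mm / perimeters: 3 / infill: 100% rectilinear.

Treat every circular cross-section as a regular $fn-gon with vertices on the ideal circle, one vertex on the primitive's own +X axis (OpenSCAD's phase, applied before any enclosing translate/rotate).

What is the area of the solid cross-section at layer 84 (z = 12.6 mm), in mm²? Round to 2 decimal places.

At z = 12.6 mm: the r=11.5 cylinder gives a regular 12-gon of circumradius 11.5 (constant along its height) (area = (12/2)·11.500²·sin(360°/12) = 396.75 mm²); the cylinder at (8.5, 14): section is a regular 12-gon, circumradius r=7 (area = (12/2)·7.000²·sin(360°/12) = 147.00 mm²); Taking the first minus the rest: starting from the r=11.5 cylinder (396.75 mm²), the r=7 cylinder at (8.5, 14) partially overlaps it — only the 8.34 mm² overlap (of its 147.00 mm²) is removed, clipping the outline — area = 388.41 mm²; the r=9.5 cylinder at (11, 13.5) gives a regular 12-gon of circumradius 9.5 (constant along its height) (area = (12/2)·9.500²·sin(360°/12) = 270.75 mm²); Taking the first minus the rest: starting from the result so far (388.41 mm²), the r=9.5 cylinder at (11, 13.5) partially overlaps it — only the 14.36 mm² overlap (of its 270.75 mm²) is removed, clipping the outline — area = 374.05 mm². Overall, the cross-section is a single solid region. Net area = 374.05 mm².

374.05 mm²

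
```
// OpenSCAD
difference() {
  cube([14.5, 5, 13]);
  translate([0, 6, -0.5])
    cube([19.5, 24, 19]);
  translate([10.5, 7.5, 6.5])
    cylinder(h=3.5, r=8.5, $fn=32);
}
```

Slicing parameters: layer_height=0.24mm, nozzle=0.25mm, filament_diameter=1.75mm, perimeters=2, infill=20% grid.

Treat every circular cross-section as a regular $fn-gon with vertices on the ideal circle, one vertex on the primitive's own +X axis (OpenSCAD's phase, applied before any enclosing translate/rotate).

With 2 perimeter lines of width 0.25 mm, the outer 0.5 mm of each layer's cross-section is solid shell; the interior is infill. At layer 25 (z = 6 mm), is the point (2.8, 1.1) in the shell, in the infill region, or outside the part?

infill

At z = 6 mm: the cube (footprint 14.5×5) is included at this height; the cube at (0, 6) is present — its section is the full 19.5×24 rectangle; the cylinder at (10.5, 7.5) does not reach this height (z outside [6.5, 10]); Taking the first minus the rest: starting from the 14.5×5 cube, the 19.5×24 cube at (0, 6) misses the remaining region (no effect) — 1 connected region. Overall, the cross-section is a single solid region. The nearest boundary edge runs (14.50, 0.00)→(0.00, 0.00); distance from the point to it = 1.10 mm. The point is inside the cross-section and 1.10 mm from the nearest boundary — more than the 0.5 mm shell width (2 × 0.25), so it's in the infill interior.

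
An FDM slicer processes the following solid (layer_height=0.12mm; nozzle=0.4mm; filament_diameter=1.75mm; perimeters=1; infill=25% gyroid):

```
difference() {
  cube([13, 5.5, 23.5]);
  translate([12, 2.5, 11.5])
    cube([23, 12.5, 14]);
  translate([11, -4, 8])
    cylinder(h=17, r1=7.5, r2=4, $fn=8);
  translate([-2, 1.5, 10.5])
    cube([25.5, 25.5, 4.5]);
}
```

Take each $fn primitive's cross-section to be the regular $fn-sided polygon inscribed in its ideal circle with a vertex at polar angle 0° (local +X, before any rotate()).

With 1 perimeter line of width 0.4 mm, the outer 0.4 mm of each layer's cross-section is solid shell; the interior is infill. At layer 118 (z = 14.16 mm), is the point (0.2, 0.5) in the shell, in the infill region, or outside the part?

shell

At z = 14.16 mm: the 13×5.5 cube contributes its full rectangle; the cube at (12, 2.5) is present — its section is the full 23×12.5 rectangle; the cone at (11, -4) (r1=7.5→r2=4) has section circumradius 6.232 here — a regular 8-gon; the cube at (-2, 1.5) (footprint 25.5×25.5) is included at this height; Subtracting the remaining from the first: starting from the 13×5.5 cube, the 23×12.5 cube at (12, 2.5) partially overlaps it — only the 3.00 mm² overlap (of its 287.50 mm²) is removed, clipping the outline; the cone at (11, -4) partially overlaps it — only the 9.48 mm² overlap (of its 109.84 mm²) is removed, clipping the outline; the 25.5×25.5 cube at (-2, 1.5) partially overlaps it — only the 47.71 mm² overlap (of its 650.25 mm²) is removed, clipping the outline — 2 connected regions. Overall, the cross-section has 2 separate islands. The nearest boundary edge runs (0.00, 0.00)→(0.00, 1.50); distance from the point to it = 0.20 mm. (Shell/infill is judged within the island containing the point — the largest one.) The point is inside the cross-section, 0.20 mm from the nearest boundary — within the 0.4 mm shell band (1 × 0.4).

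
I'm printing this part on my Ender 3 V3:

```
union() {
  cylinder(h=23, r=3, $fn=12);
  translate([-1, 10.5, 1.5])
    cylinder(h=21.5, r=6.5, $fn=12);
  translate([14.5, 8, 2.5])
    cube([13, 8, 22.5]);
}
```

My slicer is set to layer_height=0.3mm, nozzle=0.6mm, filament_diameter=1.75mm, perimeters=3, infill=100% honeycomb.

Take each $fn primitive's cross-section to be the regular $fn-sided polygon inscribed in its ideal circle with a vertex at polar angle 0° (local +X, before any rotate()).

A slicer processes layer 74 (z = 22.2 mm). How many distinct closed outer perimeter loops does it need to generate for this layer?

At z = 22.2 mm: the r=3 cylinder gives a regular 12-gon of circumradius 3 (constant along its height); the r=6.5 cylinder at (-1, 10.5) gives a regular 12-gon of circumradius 6.5 (constant along its height); the 13×8 cube at (14.5, 8) contributes its full rectangle; Combining (union): the 3 present regions are separate (no shared area or edge), so areas and boundary lengths simply add and each stays a separate island — 3 connected regions. The result has 3 disconnected regions.

3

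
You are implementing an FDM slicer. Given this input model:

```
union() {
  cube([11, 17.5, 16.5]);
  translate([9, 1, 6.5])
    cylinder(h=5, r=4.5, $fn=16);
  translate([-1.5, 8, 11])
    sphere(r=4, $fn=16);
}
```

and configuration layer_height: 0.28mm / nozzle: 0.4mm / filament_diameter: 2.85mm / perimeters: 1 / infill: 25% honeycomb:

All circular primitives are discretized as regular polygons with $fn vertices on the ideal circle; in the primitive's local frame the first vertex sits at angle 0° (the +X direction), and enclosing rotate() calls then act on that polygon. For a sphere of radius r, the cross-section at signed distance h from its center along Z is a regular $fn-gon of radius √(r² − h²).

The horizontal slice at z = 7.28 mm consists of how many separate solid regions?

2

At z = 7.28 mm: the 11×17.5 cube contributes its full rectangle; the r=4.5 cylinder at (9, 1) contributes a regular 16-gon of circumradius 4.5; the sphere at (-1.5, 8): section is a regular 16-gon, circumradius = √(r²−h²) = √(4²−3.72²) = 1.470; Combining (union): the regions partially overlap (shared area 30.48 mm²), so overlapping operands fuse into one piece — 2 connected regions. The result has 2 disconnected regions.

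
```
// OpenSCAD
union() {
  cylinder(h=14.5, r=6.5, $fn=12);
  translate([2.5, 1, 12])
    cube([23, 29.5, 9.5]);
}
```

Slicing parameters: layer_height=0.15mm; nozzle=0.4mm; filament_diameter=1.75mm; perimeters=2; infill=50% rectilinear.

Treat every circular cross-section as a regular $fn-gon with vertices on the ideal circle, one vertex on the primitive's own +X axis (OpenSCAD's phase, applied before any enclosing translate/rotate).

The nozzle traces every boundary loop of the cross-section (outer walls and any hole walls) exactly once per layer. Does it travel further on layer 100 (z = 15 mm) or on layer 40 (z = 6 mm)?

Layer 100 (z = 15): the cylinder is not intersected at this z (z outside [0, 14.5]); the cube at (2.5, 1) (footprint 23×29.5) is included at this height (perimeter 105.00 mm); Merging all regions: only the 23×29.5 cube at (2.5, 1) is present, so the union is just that shape — boundary = 105.00 mm. So its perimeter = 105.00 mm. Layer 40 (z = 6): the cylinder: section is a regular 12-gon, circumradius r=6.5 (perimeter = 2·12·6.500·sin(180°/12) = 40.38 mm); the cube at (2.5, 1) is not intersected at this z (z outside [12, 21.5]); Merging all regions: only the r=6.5 cylinder is present, so the union is just that shape — boundary = 40.38 mm. So its perimeter = 40.38 mm. Layer 100 is larger (105.00 vs 40.38 mm).

layer 100 (z = 15 mm)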